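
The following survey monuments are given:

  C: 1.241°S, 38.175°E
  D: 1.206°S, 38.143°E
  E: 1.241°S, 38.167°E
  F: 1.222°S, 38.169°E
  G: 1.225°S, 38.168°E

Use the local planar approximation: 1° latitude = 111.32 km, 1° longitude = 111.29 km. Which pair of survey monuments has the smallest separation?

F and G

Pairwise distances:
F–G: 0.352 km
C–E: 0.890 km
E–G: 1.785 km
C–G: 1.944 km
E–F: 2.127 km
C–F: 2.218 km
D–F: 3.398 km
D–G: 3.495 km
D–E: 4.724 km
C–D: 5.279 km
Closest pair: F–G at 0.352 km.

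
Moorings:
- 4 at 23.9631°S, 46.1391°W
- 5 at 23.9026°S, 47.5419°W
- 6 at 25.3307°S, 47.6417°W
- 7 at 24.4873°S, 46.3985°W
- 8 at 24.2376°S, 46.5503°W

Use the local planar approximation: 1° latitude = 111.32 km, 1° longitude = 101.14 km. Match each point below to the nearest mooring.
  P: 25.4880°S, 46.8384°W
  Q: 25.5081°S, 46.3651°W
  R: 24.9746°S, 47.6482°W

P→6; Q→7; R→6

P at 25.4880°S, 46.8384°W:
  4: 183.8968 km
  5: 190.2897 km
  6: 83.1113 km
  7: 119.9541 km
  8: 142.2117 km
  → nearest: 6 (83.1113 km)
Q at 25.5081°S, 46.3651°W:
  4: 173.5017 km
  5: 214.7289 km
  6: 130.6168 km
  7: 113.6857 km
  8: 142.6670 km
  → nearest: 7 (113.6857 km)
R at 24.9746°S, 47.6482°W:
  4: 189.6703 km
  5: 119.8184 km
  6: 39.6465 km
  7: 137.5437 km
  8: 138.0625 km
  → nearest: 6 (39.6465 km)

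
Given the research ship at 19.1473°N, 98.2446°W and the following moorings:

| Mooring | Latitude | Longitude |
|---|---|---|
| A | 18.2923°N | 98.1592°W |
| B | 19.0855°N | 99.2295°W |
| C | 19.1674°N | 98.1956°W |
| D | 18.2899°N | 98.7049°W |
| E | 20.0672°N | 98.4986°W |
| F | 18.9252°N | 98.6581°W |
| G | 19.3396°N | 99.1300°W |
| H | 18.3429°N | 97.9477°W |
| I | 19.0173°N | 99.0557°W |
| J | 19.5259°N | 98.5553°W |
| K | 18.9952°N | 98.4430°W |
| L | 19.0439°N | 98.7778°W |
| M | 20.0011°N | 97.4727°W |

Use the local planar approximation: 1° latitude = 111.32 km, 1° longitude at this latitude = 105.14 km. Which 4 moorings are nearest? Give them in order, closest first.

Distances from 19.1473°N, 98.2446°W:
A: √((-0.8550·111.32)² + (0.0854·105.14)²) = √(9058.965898 + 80.621651) = 95.6012 km
B: √((-0.0618·111.32)² + (-0.9849·105.14)²) = √(47.328566 + 10723.096646) = 103.7807 km
C: √((0.0201·111.32)² + (0.0490·105.14)²) = √(5.006549 + 26.541661) = 5.6168 km
D: √((-0.8574·111.32)² + (-0.4603·105.14)²) = √(9109.894629 + 2342.167202) = 107.0143 km
E: √((0.9199·111.32)² + (-0.2540·105.14)²) = √(10486.429297 + 713.186935) = 105.8282 km
F: √((-0.2221·111.32)² + (-0.4135·105.14)²) = √(611.284681 + 1890.109536) = 50.0139 km
G: √((0.1923·111.32)² + (-0.8854·105.14)²) = √(458.252628 + 8665.926089) = 95.5206 km
H: √((-0.8044·111.32)² + (0.2969·105.14)²) = √(8018.451730 + 974.442777) = 94.8309 km
I: √((-0.1300·111.32)² + (-0.8111·105.14)²) = √(209.427207 + 7272.517051) = 86.4982 km
J: √((0.3786·111.32)² + (-0.3107·105.14)²) = √(1776.264412 + 1067.132758) = 53.3235 km
K: √((-0.1521·111.32)² + (-0.1984·105.14)²) = √(286.684903 + 435.130255) = 26.8666 km
L: √((-0.1034·111.32)² + (-0.5332·105.14)²) = √(132.491334 + 3142.796254) = 57.2301 km
M: √((0.8538·111.32)² + (0.7719·105.14)²) = √(9033.555066 + 6586.550519) = 124.9804 km
Sorted: C (5.6168 km) < K (26.8666 km) < F (50.0139 km) < J (53.3235 km) < L (57.2301 km) < I (86.4982 km) < …

C, K, F, J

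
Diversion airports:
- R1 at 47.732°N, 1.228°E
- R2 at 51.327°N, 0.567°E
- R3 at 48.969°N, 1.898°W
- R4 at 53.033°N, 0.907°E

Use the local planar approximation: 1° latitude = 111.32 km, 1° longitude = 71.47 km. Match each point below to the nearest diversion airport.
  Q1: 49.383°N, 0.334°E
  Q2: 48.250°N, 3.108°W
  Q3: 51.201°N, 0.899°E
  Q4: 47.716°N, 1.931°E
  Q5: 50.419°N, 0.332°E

Q1→R3; Q2→R3; Q3→R2; Q4→R1; Q5→R2

Q1 at 49.383°N, 0.334°E:
  R1: 194.579 km
  R2: 217.046 km
  R3: 166.045 km
  R4: 408.377 km
  → nearest: R3 (166.045 km)
Q2 at 48.250°N, 3.108°W:
  R1: 315.213 km
  R2: 431.641 km
  R3: 117.834 km
  R4: 604.845 km
  → nearest: R3 (117.834 km)
Q3 at 51.201°N, 0.899°E:
  R1: 386.884 km
  R2: 27.564 km
  R3: 318.898 km
  R4: 203.939 km
  → nearest: R2 (27.564 km)
Q4 at 47.716°N, 1.931°E:
  R1: 50.275 km
  R2: 413.628 km
  R3: 307.156 km
  R4: 596.396 km
  → nearest: R1 (50.275 km)
Q5 at 50.419°N, 0.332°E:
  R1: 305.895 km
  R2: 102.464 km
  R3: 226.839 km
  R4: 293.878 km
  → nearest: R2 (102.464 km)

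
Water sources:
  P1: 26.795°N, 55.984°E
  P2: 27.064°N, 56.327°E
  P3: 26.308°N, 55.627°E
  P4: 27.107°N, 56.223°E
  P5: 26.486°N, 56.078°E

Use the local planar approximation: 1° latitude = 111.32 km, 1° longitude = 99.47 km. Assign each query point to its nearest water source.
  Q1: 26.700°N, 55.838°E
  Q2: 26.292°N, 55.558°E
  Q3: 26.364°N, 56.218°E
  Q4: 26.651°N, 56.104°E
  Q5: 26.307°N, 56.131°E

Q1→P1; Q2→P3; Q3→P5; Q4→P5; Q5→P5

Q1 at 26.700°N, 55.838°E:
  P1: 17.965 km
  P2: 63.308 km
  P3: 48.422 km
  P4: 59.324 km
  P5: 33.726 km
  → nearest: P1 (17.965 km)
Q2 at 26.292°N, 55.558°E:
  P1: 70.220 km
  P2: 115.050 km
  P3: 7.091 km
  P4: 112.279 km
  P5: 56.052 km
  → nearest: P3 (7.091 km)
Q3 at 26.364°N, 56.218°E:
  P1: 53.327 km
  P2: 78.675 km
  P3: 59.116 km
  P4: 82.712 km
  P5: 19.452 km
  → nearest: P5 (19.452 km)
Q4 at 26.651°N, 56.104°E:
  P1: 19.986 km
  P2: 51.047 km
  P3: 60.903 km
  P4: 52.124 km
  P5: 18.549 km
  → nearest: P5 (18.549 km)
Q5 at 26.307°N, 56.131°E:
  P1: 56.258 km
  P2: 86.495 km
  P3: 50.133 km
  P4: 89.525 km
  P5: 20.612 km
  → nearest: P5 (20.612 km)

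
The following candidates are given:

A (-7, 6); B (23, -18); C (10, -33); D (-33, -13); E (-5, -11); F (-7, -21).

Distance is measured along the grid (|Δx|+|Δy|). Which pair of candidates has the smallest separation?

E and F

Pairwise distances:
E–F: 12
A–E: 19
A–F: 27
B–C: 28
C–F: 29
D–E: 30
B–F: 33
D–F: 34
B–E: 35
C–E: 37
A–D: 45
A–B: 54
A–C: 56
B–D: 61
C–D: 63
Closest pair: E–F at 12.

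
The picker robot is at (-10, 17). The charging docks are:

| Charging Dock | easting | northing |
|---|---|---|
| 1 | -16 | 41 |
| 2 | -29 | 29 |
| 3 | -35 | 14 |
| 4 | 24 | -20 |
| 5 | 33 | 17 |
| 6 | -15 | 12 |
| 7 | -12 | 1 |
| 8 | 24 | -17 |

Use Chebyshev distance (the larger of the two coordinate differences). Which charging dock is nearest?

6

Distances from (-10, 17):
1: max(|-6|, |24|) = 24
2: max(|-19|, |12|) = 19
3: max(|-25|, |-3|) = 25
4: max(|34|, |-37|) = 37
5: max(|43|, |0|) = 43
6: max(|-5|, |-5|) = 5
7: max(|-2|, |-16|) = 16
8: max(|34|, |-34|) = 34
Minimum: 6 at 5.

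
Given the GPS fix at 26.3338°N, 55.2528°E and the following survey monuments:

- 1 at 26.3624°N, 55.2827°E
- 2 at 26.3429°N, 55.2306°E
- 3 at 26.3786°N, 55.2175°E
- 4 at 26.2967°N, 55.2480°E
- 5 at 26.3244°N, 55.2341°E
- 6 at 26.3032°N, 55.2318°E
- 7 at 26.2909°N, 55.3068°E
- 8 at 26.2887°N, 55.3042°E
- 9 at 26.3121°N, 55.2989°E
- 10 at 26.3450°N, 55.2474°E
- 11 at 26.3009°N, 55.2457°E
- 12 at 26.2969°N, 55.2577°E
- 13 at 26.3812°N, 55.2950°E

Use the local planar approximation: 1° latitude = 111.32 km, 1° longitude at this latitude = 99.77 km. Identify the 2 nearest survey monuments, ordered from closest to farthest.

Distances from 26.3338°N, 55.2528°E:
1: 4.3629 km
2: 2.4356 km
3: 6.1053 km
4: 4.1576 km
5: 2.1391 km
6: 3.9992 km
7: 7.1995 km
8: 7.1766 km
9: 5.1952 km
10: 1.3582 km
11: 3.7303 km
12: 4.1367 km
13: 6.7505 km
Sorted: 10 (1.3582 km) < 5 (2.1391 km) < 2 (2.4356 km) < 11 (3.7303 km) < …

10, 5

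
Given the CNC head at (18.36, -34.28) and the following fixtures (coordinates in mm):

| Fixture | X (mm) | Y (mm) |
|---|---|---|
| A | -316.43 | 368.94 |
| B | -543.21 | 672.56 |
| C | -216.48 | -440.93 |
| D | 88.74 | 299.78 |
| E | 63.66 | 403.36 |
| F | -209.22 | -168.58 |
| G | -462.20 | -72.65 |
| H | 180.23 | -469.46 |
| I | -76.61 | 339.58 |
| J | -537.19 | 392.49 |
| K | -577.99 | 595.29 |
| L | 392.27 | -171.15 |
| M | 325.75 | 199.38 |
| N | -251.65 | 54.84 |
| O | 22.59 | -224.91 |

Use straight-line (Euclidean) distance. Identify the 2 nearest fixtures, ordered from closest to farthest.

Distances from (18.36, -34.28):
A: 524.09 mm
B: 902.76 mm
C: 469.59 mm
D: 341.39 mm
E: 439.98 mm
F: 264.25 mm
G: 482.09 mm
H: 464.31 mm
I: 385.73 mm
J: 700.55 mm
K: 867.17 mm
L: 398.17 mm
M: 386.12 mm
N: 284.34 mm
O: 190.68 mm
Sorted: O (190.68 mm) < F (264.25 mm) < N (284.34 mm) < D (341.39 mm) < …

O, F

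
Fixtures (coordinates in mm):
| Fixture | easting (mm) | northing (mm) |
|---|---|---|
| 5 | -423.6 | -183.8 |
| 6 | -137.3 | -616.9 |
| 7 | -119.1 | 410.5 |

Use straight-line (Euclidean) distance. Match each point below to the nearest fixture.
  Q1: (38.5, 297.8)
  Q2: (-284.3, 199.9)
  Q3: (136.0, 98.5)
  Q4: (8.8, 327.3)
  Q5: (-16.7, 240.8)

Q1 at (38.5, 297.8):
  5: 667.4 mm
  6: 931.4 mm
  7: 193.7 mm
  → nearest: 7 (193.7 mm)
Q2 at (-284.3, 199.9):
  5: 408.2 mm
  6: 829.9 mm
  7: 267.7 mm
  → nearest: 7 (267.7 mm)
Q3 at (136.0, 98.5):
  5: 626.8 mm
  6: 765.8 mm
  7: 403.0 mm
  → nearest: 7 (403.0 mm)
Q4 at (8.8, 327.3):
  5: 669.5 mm
  6: 955.4 mm
  7: 152.6 mm
  → nearest: 7 (152.6 mm)
Q5 at (-16.7, 240.8):
  5: 588.1 mm
  6: 866.1 mm
  7: 198.2 mm
  → nearest: 7 (198.2 mm)

Q1→7; Q2→7; Q3→7; Q4→7; Q5→7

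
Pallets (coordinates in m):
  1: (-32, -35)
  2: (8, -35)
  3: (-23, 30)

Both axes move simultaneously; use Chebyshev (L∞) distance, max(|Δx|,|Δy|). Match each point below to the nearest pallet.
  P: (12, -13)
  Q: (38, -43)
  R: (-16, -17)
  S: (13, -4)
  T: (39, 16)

P→2; Q→2; R→1; S→2; T→2

P at (12, -13):
  1: max(|-44|, |-22|) = 44 m
  2: max(|-4|, |-22|) = 22 m
  3: max(|-35|, |43|) = 43 m
  → nearest: 2 (22 m)
Q at (38, -43):
  1: max(|-70|, |8|) = 70 m
  2: max(|-30|, |8|) = 30 m
  3: max(|-61|, |73|) = 73 m
  → nearest: 2 (30 m)
R at (-16, -17):
  1: max(|-16|, |-18|) = 18 m
  2: max(|24|, |-18|) = 24 m
  3: max(|-7|, |47|) = 47 m
  → nearest: 1 (18 m)
S at (13, -4):
  1: max(|-45|, |-31|) = 45 m
  2: max(|-5|, |-31|) = 31 m
  3: max(|-36|, |34|) = 36 m
  → nearest: 2 (31 m)
T at (39, 16):
  1: max(|-71|, |-51|) = 71 m
  2: max(|-31|, |-51|) = 51 m
  3: max(|-62|, |14|) = 62 m
  → nearest: 2 (51 m)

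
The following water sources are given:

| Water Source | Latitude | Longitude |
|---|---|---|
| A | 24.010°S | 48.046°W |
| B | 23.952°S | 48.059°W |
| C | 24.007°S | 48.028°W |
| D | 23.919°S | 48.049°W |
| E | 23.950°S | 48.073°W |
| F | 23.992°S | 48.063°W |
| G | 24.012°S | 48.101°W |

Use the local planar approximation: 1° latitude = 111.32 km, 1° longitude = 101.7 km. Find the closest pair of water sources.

Pairwise distances:
A–B: √((0.058·111.32)² + (-0.013·101.7)²) = √(41.68717 + 1.74795) = 6.591 km
A–C: √((0.003·111.32)² + (0.018·101.7)²) = √(0.11153 + 3.35110) = 1.861 km
A–D: √((0.091·111.32)² + (-0.003·101.7)²) = √(102.61933 + 0.09309) = 10.135 km
A–E: √((0.060·111.32)² + (-0.027·101.7)²) = √(44.61171 + 7.53997) = 7.222 km
A–F: √((0.018·111.32)² + (-0.017·101.7)²) = √(4.01505 + 2.98910) = 2.647 km
A–G: √((-0.002·111.32)² + (-0.055·101.7)²) = √(0.04957 + 31.28724) = 5.598 km
B–C: √((-0.055·111.32)² + (0.031·101.7)²) = √(37.48623 + 9.93952) = 6.887 km
B–D: √((0.033·111.32)² + (0.010·101.7)²) = √(13.49504 + 1.03429) = 3.812 km
B–E: √((0.002·111.32)² + (-0.014·101.7)²) = √(0.04957 + 2.02721) = 1.441 km
B–F: √((-0.040·111.32)² + (-0.004·101.7)²) = √(19.82743 + 0.16549) = 4.471 km
B–G: √((-0.060·111.32)² + (-0.042·101.7)²) = √(44.61171 + 18.24486) = 7.928 km
C–D: √((0.088·111.32)² + (-0.021·101.7)²) = √(95.96475 + 4.56121) = 10.026 km
C–E: √((0.057·111.32)² + (-0.045·101.7)²) = √(40.26207 + 20.94435) = 7.823 km
C–F: √((0.015·111.32)² + (-0.035·101.7)²) = √(2.78823 + 12.67004) = 3.932 km
C–G: √((-0.005·111.32)² + (-0.073·101.7)²) = √(0.30980 + 55.11726) = 7.445 km
D–E: √((-0.031·111.32)² + (-0.024·101.7)²) = √(11.90885 + 5.95750) = 4.227 km
D–F: √((-0.073·111.32)² + (-0.014·101.7)²) = √(66.03773 + 2.02721) = 8.250 km
D–G: √((-0.093·111.32)² + (-0.052·101.7)²) = √(107.17964 + 27.96717) = 11.625 km
E–F: √((-0.042·111.32)² + (0.010·101.7)²) = √(21.85974 + 1.03429) = 4.785 km
E–G: √((-0.062·111.32)² + (-0.028·101.7)²) = √(47.63540 + 8.10883) = 7.466 km
F–G: √((-0.020·111.32)² + (-0.038·101.7)²) = √(4.95686 + 14.93513) = 4.460 km
Closest pair: B–E at 1.441 km.

B and E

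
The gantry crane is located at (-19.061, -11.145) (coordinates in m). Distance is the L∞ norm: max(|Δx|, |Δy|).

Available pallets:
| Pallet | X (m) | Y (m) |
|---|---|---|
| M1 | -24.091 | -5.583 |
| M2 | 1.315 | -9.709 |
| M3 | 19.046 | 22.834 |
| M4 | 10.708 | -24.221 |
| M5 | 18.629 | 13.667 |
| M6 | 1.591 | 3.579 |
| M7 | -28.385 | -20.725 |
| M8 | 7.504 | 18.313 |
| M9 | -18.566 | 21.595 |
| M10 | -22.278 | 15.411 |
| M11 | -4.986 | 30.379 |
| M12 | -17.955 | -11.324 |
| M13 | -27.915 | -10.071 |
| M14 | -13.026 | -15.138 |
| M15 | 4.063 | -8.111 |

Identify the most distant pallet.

M11

Distances from (-19.061, -11.145):
M1: 5.562 m
M2: 20.376 m
M3: 38.107 m
M4: 29.769 m
M5: 37.690 m
M6: 20.652 m
M7: 9.580 m
M8: 29.458 m
M9: 32.740 m
M10: 26.556 m
M11: 41.524 m
M12: 1.106 m
M13: 8.854 m
M14: 6.035 m
M15: 23.124 m
Maximum: M11 at 41.524 m.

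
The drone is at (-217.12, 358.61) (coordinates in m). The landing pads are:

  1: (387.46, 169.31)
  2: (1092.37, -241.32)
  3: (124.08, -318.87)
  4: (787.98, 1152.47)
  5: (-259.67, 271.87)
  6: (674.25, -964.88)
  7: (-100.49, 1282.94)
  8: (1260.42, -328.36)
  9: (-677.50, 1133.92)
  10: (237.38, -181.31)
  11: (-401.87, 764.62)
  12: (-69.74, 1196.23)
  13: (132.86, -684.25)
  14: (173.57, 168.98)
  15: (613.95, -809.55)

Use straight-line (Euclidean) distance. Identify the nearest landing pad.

5

Distances from (-217.12, 358.61):
1: √((604.58)² + (-189.30)²) = √(365516.9764 + 35834.4900) = 633.52 m
2: √((1309.49)² + (-599.93)²) = √(1714764.0601 + 359916.0049) = 1440.37 m
3: √((341.20)² + (-677.48)²) = √(116417.4400 + 458979.1504) = 758.55 m
4: √((1005.10)² + (793.86)²) = √(1010226.0100 + 630213.6996) = 1280.80 m
5: √((-42.55)² + (-86.74)²) = √(1810.5025 + 7523.8276) = 96.61 m
6: √((891.37)² + (-1323.49)²) = √(794540.4769 + 1751625.7801) = 1595.67 m
7: √((116.63)² + (924.33)²) = √(13602.5569 + 854385.9489) = 931.66 m
8: √((1477.54)² + (-686.97)²) = √(2183124.4516 + 471927.7809) = 1629.43 m
9: √((-460.38)² + (775.31)²) = √(211949.7444 + 601105.5961) = 901.70 m
10: √((454.50)² + (-539.92)²) = √(206570.2500 + 291513.6064) = 705.75 m
11: √((-184.75)² + (406.01)²) = √(34132.5625 + 164844.1201) = 446.07 m
12: √((147.38)² + (837.62)²) = √(21720.8644 + 701607.2644) = 850.49 m
13: √((349.98)² + (-1042.86)²) = √(122486.0004 + 1087556.9796) = 1100.02 m
14: √((390.69)² + (-189.63)²) = √(152638.6761 + 35959.5369) = 434.28 m
15: √((831.07)² + (-1168.16)²) = √(690677.3449 + 1364597.7856) = 1433.62 m
Minimum: 5 at 96.61 m.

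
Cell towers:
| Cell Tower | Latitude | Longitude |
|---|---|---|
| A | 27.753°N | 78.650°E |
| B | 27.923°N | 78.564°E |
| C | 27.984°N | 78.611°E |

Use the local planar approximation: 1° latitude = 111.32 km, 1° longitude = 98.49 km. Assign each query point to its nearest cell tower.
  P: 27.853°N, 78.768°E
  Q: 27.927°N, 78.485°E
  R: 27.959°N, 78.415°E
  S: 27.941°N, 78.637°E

P→A; Q→B; R→B; S→C

P at 27.853°N, 78.768°E:
  A: 16.093 km
  B: 21.550 km
  C: 21.255 km
  → nearest: A (16.093 km)
Q at 27.927°N, 78.485°E:
  A: 25.284 km
  B: 7.793 km
  C: 13.938 km
  → nearest: B (7.793 km)
R at 27.959°N, 78.415°E:
  A: 32.582 km
  B: 15.212 km
  C: 19.504 km
  → nearest: B (15.212 km)
S at 27.941°N, 78.637°E:
  A: 20.967 km
  B: 7.464 km
  C: 5.429 km
  → nearest: C (5.429 km)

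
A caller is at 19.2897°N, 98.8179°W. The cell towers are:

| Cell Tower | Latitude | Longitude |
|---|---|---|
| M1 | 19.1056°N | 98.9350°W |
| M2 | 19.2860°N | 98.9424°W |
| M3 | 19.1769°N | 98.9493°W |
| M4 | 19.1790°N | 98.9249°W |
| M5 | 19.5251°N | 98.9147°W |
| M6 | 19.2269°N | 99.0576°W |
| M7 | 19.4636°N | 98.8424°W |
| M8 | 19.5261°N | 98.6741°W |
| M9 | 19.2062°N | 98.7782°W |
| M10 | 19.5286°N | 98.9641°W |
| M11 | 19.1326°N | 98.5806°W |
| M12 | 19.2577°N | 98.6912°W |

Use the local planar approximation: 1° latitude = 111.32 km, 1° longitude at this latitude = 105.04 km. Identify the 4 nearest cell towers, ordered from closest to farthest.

Distances from 19.2897°N, 98.8179°W:
M1: √((-0.1841·111.32)² + (-0.1171·105.04)²) = √(420.004528 + 151.294526) = 23.9019 km
M2: √((-0.0037·111.32)² + (-0.1245·105.04)²) = √(0.169648 + 171.020483) = 13.0840 km
M3: √((-0.1128·111.32)² + (-0.1314·105.04)²) = √(157.675637 + 190.502271) = 18.6595 km
M4: √((-0.1107·111.32)² + (-0.1070·105.04)²) = √(151.859385 + 126.321415) = 16.6788 km
M5: √((0.2354·111.32)² + (-0.0968·105.04)²) = √(686.687770 + 103.385621) = 28.1082 km
M6: √((-0.0628·111.32)² + (-0.2397·105.04)²) = √(48.872627 + 633.936115) = 26.1306 km
M7: √((0.1739·111.32)² + (-0.0245·105.04)²) = √(374.753381 + 6.622799) = 19.5289 km
M8: √((0.2364·111.32)² + (0.1438·105.04)²) = √(692.534382 + 228.153533) = 30.3428 km
M9: √((-0.0835·111.32)² + (0.0397·105.04)²) = √(86.401115 + 17.389634) = 10.1878 km
M10: √((0.2389·111.32)² + (-0.1462·105.04)²) = √(707.259346 + 235.832780) = 30.7098 km
M11: √((-0.1571·111.32)² + (0.2373·105.04)²) = √(305.843155 + 621.305077) = 30.4491 km
M12: √((-0.0320·111.32)² + (0.1267·105.04)²) = √(12.689554 + 177.117982) = 13.7771 km
Sorted: M9 (10.1878 km) < M2 (13.0840 km) < M12 (13.7771 km) < M4 (16.6788 km) < M3 (18.6595 km) < M7 (19.5289 km) < …

M9, M2, M12, M4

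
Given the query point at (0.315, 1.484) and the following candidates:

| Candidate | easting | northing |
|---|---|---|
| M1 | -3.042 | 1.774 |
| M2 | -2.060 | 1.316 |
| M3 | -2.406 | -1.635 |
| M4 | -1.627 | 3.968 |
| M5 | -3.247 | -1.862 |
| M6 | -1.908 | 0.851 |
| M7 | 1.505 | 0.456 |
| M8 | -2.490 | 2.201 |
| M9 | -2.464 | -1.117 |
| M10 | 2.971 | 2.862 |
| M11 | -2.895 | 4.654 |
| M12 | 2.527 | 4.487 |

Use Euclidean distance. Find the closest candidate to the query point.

Distances from (0.315, 1.484):
M1: 3.370
M2: 2.381
M3: 4.139
M4: 3.153
M5: 4.887
M6: 2.311
M7: 1.573
M8: 2.895
M9: 3.806
M10: 2.992
M11: 4.511
M12: 3.730
Minimum: M7 at 1.573.

M7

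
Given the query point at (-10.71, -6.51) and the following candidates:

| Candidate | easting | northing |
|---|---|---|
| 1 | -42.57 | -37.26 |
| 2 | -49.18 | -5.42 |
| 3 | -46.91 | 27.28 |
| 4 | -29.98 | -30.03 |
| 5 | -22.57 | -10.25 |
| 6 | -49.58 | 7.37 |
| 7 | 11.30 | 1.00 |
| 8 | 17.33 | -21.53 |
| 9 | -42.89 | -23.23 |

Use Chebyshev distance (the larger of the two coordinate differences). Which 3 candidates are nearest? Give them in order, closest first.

Distances from (-10.71, -6.51):
1: 31.86
2: 38.47
3: 36.20
4: 23.52
5: 11.86
6: 38.87
7: 22.01
8: 28.04
9: 32.18
Sorted: 5 (11.86) < 7 (22.01) < 4 (23.52) < 8 (28.04) < 1 (31.86) < …

5, 7, 4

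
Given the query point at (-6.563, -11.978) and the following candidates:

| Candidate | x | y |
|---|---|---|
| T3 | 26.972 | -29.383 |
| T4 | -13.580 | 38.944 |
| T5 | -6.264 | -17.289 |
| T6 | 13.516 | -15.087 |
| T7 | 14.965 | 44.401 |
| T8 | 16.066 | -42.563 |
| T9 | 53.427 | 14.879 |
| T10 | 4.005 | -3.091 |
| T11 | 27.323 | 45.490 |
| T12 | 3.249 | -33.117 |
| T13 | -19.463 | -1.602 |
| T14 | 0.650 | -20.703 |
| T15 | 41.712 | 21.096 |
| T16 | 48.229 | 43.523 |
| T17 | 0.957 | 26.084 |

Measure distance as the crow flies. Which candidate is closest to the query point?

Distances from (-6.563, -11.978):
T3: √((33.535)² + (-17.405)²) = √(1124.59623 + 302.93403) = 37.783
T4: √((-7.017)² + (50.922)²) = √(49.23829 + 2593.05008) = 51.403
T5: √((0.299)² + (-5.311)²) = √(0.08940 + 28.20672) = 5.319
T6: √((20.079)² + (-3.109)²) = √(403.16624 + 9.66588) = 20.318
T7: √((21.528)² + (56.379)²) = √(463.45478 + 3178.59164) = 60.349
T8: √((22.629)² + (-30.585)²) = √(512.07164 + 935.44223) = 38.046
T9: √((59.990)² + (26.857)²) = √(3598.80010 + 721.29845) = 65.727
T10: √((10.568)² + (8.887)²) = √(111.68262 + 78.97877) = 13.808
T11: √((33.886)² + (57.468)²) = √(1148.26100 + 3302.57102) = 66.715
T12: √((9.812)² + (-21.139)²) = √(96.27534 + 446.85732) = 23.305
T13: √((-12.900)² + (10.376)²) = √(166.41000 + 107.66138) = 16.555
T14: √((7.213)² + (-8.725)²) = √(52.02737 + 76.12562) = 11.320
T15: √((48.275)² + (33.074)²) = √(2330.47563 + 1093.88948) = 58.518
T16: √((54.792)² + (55.501)²) = √(3002.16326 + 3080.36100) = 77.991
T17: √((7.520)² + (38.062)²) = √(56.55040 + 1448.71584) = 38.798
Minimum: T5 at 5.319.

T5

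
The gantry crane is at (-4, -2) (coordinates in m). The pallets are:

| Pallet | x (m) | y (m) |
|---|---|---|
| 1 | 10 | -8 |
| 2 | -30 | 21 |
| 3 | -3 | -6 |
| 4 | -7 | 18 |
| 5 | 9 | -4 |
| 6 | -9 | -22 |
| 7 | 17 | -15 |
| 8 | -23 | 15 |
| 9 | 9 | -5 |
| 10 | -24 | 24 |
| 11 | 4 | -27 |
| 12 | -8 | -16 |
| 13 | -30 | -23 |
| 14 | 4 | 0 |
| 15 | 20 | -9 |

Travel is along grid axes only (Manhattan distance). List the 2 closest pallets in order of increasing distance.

Distances from (-4, -2):
1: 20 m
2: 49 m
3: 5 m
4: 23 m
5: 15 m
6: 25 m
7: 34 m
8: 36 m
9: 16 m
10: 46 m
11: 33 m
12: 18 m
13: 47 m
14: 10 m
15: 31 m
Sorted: 3 (5 m) < 14 (10 m) < 5 (15 m) < 9 (16 m) < …

3, 14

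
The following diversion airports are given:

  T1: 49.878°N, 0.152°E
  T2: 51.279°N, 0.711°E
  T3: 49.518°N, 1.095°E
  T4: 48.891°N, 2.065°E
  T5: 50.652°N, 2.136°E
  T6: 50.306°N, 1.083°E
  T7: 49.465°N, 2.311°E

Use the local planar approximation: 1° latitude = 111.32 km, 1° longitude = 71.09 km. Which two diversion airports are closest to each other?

T4 and T7

Pairwise distances:
T1–T2: 160.943 km
T1–T3: 78.103 km
T1–T4: 174.833 km
T1–T5: 165.278 km
T1–T6: 81.550 km
T1–T7: 160.221 km
T2–T3: 197.926 km
T2–T4: 282.722 km
T2–T5: 123.021 km
T2–T6: 111.496 km
T2–T7: 231.765 km
T3–T4: 98.116 km
T3–T5: 146.330 km
T3–T6: 87.724 km
T3–T7: 86.647 km
T4–T5: 196.099 km
T4–T6: 172.294 km
T4–T7: 66.248 km
T5–T6: 84.186 km
T5–T7: 132.721 km
T6–T7: 128.007 km
Closest pair: T4–T7 at 66.248 km.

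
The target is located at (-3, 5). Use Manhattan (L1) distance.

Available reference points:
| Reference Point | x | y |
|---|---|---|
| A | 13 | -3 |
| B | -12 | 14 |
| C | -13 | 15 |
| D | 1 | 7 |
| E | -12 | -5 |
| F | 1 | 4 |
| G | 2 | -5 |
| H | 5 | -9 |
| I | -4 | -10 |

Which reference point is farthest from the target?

A

Distances from (-3, 5):
A: |16| + |-8| = 16 + 8 = 24
B: |-9| + |9| = 9 + 9 = 18
C: |-10| + |10| = 10 + 10 = 20
D: |4| + |2| = 4 + 2 = 6
E: |-9| + |-10| = 9 + 10 = 19
F: |4| + |-1| = 4 + 1 = 5
G: |5| + |-10| = 5 + 10 = 15
H: |8| + |-14| = 8 + 14 = 22
I: |-1| + |-15| = 1 + 15 = 16
Maximum: A at 24.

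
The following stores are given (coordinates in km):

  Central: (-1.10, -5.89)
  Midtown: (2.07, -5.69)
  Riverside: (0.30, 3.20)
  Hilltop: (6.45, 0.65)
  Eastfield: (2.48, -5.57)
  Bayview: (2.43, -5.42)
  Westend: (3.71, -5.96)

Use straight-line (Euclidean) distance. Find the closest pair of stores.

Eastfield and Bayview

Pairwise distances:
Eastfield–Bayview: 0.16 km
Midtown–Eastfield: 0.43 km
Midtown–Bayview: 0.45 km
Eastfield–Westend: 1.29 km
Bayview–Westend: 1.39 km
Midtown–Westend: 1.66 km
Central–Midtown: 3.18 km
Central–Bayview: 3.56 km
Central–Eastfield: 3.59 km
Central–Westend: 4.81 km
Riverside–Hilltop: 6.66 km
Hilltop–Westend: 7.16 km
Hilltop–Bayview: 7.28 km
Hilltop–Eastfield: 7.38 km
Midtown–Hilltop: 7.71 km
Riverside–Bayview: 8.88 km
Riverside–Eastfield: 9.04 km
Midtown–Riverside: 9.06 km
Central–Riverside: 9.20 km
Riverside–Westend: 9.77 km
Central–Hilltop: 9.99 km
Closest pair: Eastfield–Bayview at 0.16 km.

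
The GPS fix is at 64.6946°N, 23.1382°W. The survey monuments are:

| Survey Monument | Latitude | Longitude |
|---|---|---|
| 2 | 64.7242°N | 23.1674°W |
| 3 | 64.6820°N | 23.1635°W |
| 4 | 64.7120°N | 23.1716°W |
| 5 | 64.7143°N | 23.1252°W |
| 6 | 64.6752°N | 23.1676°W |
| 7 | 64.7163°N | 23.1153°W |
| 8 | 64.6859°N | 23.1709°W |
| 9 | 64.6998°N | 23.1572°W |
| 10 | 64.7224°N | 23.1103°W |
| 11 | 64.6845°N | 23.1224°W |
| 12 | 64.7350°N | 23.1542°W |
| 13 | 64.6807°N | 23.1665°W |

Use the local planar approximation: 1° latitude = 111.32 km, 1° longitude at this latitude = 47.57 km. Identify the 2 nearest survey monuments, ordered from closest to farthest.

9, 11

Distances from 64.6946°N, 23.1382°W:
2: 3.5759 km
3: 1.8482 km
4: 2.5052 km
5: 2.2785 km
6: 2.5729 km
7: 2.6499 km
8: 1.8324 km
9: 1.0733 km
10: 3.3673 km
11: 1.3524 km
12: 4.5613 km
13: 2.0510 km
Sorted: 9 (1.0733 km) < 11 (1.3524 km) < 8 (1.8324 km) < 3 (1.8482 km) < …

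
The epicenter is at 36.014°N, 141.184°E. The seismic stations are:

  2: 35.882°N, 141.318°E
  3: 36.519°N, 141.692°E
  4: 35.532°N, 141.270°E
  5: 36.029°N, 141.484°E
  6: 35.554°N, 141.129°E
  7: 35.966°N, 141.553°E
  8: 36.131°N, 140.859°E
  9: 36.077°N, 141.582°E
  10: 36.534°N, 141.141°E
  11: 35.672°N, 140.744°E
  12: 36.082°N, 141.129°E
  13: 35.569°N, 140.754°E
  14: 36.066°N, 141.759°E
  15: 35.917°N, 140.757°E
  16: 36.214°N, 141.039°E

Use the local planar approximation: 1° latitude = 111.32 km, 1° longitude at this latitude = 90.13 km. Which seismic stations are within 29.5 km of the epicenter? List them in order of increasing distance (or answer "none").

12, 2, 16, 5

Distances from 36.014°N, 141.184°E:
2: 19.021 km
3: 72.503 km
4: 54.213 km
5: 27.091 km
6: 51.447 km
7: 33.684 km
8: 32.057 km
9: 36.551 km
10: 58.016 km
11: 54.974 km
12: 9.048 km
13: 62.897 km
14: 52.147 km
15: 39.972 km
16: 25.816 km
Threshold 29.5 km: 12 (9.048 km), 2 (19.021 km), 16 (25.816 km), 5 (27.091 km) are within range.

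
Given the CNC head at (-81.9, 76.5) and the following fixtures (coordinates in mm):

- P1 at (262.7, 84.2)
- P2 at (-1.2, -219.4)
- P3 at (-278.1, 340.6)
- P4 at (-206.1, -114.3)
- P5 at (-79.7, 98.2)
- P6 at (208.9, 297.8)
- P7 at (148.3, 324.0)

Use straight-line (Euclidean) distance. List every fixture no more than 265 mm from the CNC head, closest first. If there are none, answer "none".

P5, P4

Distances from (-81.9, 76.5):
P1: √((344.6)² + (7.7)²) = √(118749.160 + 59.290) = 344.7 mm
P2: √((80.7)² + (-295.9)²) = √(6512.490 + 87556.810) = 306.7 mm
P3: √((-196.2)² + (264.1)²) = √(38494.440 + 69748.810) = 329.0 mm
P4: √((-124.2)² + (-190.8)²) = √(15425.640 + 36404.640) = 227.7 mm
P5: √((2.2)² + (21.7)²) = √(4.840 + 470.890) = 21.8 mm
P6: √((290.8)² + (221.3)²) = √(84564.640 + 48973.690) = 365.4 mm
P7: √((230.2)² + (247.5)²) = √(52992.040 + 61256.250) = 338.0 mm
Threshold 265 mm: P5 (21.8 mm), P4 (227.7 mm) are within range.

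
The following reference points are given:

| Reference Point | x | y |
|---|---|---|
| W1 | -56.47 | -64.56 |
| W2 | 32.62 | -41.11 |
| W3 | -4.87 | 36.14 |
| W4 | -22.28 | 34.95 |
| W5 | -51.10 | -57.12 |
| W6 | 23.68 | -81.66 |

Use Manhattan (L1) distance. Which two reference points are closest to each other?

W1 and W5

Pairwise distances:
W1–W2: |89.09| + |23.45| = 89.09 + 23.45 = 112.54
W1–W3: |51.60| + |100.70| = 51.60 + 100.70 = 152.30
W1–W4: |34.19| + |99.51| = 34.19 + 99.51 = 133.70
W1–W5: |5.37| + |7.44| = 5.37 + 7.44 = 12.81
W1–W6: |80.15| + |-17.10| = 80.15 + 17.10 = 97.25
W2–W3: |-37.49| + |77.25| = 37.49 + 77.25 = 114.74
W2–W4: |-54.90| + |76.06| = 54.90 + 76.06 = 130.96
W2–W5: |-83.72| + |-16.01| = 83.72 + 16.01 = 99.73
W2–W6: |-8.94| + |-40.55| = 8.94 + 40.55 = 49.49
W3–W4: |-17.41| + |-1.19| = 17.41 + 1.19 = 18.60
W3–W5: |-46.23| + |-93.26| = 46.23 + 93.26 = 139.49
W3–W6: |28.55| + |-117.80| = 28.55 + 117.80 = 146.35
W4–W5: |-28.82| + |-92.07| = 28.82 + 92.07 = 120.89
W4–W6: |45.96| + |-116.61| = 45.96 + 116.61 = 162.57
W5–W6: |74.78| + |-24.54| = 74.78 + 24.54 = 99.32
Closest pair: W1–W5 at 12.81.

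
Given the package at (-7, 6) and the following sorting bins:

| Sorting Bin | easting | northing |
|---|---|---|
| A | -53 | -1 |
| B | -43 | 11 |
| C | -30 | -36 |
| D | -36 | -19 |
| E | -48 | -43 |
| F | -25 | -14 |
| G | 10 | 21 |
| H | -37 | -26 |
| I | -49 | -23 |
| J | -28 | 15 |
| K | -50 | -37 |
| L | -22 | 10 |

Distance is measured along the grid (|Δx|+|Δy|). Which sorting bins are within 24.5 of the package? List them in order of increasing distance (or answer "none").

Distances from (-7, 6):
A: |-46| + |-7| = 46 + 7 = 53
B: |-36| + |5| = 36 + 5 = 41
C: |-23| + |-42| = 23 + 42 = 65
D: |-29| + |-25| = 29 + 25 = 54
E: |-41| + |-49| = 41 + 49 = 90
F: |-18| + |-20| = 18 + 20 = 38
G: |17| + |15| = 17 + 15 = 32
H: |-30| + |-32| = 30 + 32 = 62
I: |-42| + |-29| = 42 + 29 = 71
J: |-21| + |9| = 21 + 9 = 30
K: |-43| + |-43| = 43 + 43 = 86
L: |-15| + |4| = 15 + 4 = 19
Threshold 24.5: L (19) is within range.

L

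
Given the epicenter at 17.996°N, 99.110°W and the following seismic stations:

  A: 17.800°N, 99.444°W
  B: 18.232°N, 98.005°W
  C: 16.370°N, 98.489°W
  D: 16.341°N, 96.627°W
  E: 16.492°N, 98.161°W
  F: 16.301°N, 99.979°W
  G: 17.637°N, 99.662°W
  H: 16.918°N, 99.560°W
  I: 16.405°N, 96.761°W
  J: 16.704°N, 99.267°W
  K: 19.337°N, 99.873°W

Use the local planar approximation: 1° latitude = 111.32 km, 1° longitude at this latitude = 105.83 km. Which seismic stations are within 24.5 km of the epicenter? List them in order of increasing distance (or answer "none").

none

Distances from 17.996°N, 99.110°W:
A: √((-0.196·111.32)² + (-0.334·105.83)²) = √(476.05654 + 1249.42596) = 41.539 km
B: √((0.236·111.32)² + (1.105·105.83)²) = √(690.19276 + 13675.46645) = 119.857 km
C: √((-1.626·111.32)² + (0.621·105.83)²) = √(32763.28788 + 4319.17492) = 192.568 km
D: √((-1.655·111.32)² + (2.483·105.83)²) = √(33942.38784 + 69051.16837) = 320.926 km
E: √((-1.504·111.32)² + (0.949·105.83)²) = √(28031.22438 + 10086.72120) = 195.238 km
F: √((-1.695·111.32)² + (-0.869·105.83)²) = √(35602.93492 + 8457.79482) = 209.906 km
G: √((-0.359·111.32)² + (-0.552·105.83)²) = √(1597.11170 + 3412.68142) = 70.780 km
H: √((-1.078·111.32)² + (-0.450·105.83)²) = √(14400.71041 + 2267.99775) = 129.107 km
I: √((-1.591·111.32)² + (2.349·105.83)²) = √(31367.99461 + 61799.30995) = 305.233 km
J: √((-1.292·111.32)² + (-0.157·105.83)²) = √(20685.75719 + 276.06853) = 144.782 km
K: √((1.341·111.32)² + (-0.763·105.83)²) = √(22284.55423 + 6520.28634) = 169.720 km
Threshold 24.5 km: none within range.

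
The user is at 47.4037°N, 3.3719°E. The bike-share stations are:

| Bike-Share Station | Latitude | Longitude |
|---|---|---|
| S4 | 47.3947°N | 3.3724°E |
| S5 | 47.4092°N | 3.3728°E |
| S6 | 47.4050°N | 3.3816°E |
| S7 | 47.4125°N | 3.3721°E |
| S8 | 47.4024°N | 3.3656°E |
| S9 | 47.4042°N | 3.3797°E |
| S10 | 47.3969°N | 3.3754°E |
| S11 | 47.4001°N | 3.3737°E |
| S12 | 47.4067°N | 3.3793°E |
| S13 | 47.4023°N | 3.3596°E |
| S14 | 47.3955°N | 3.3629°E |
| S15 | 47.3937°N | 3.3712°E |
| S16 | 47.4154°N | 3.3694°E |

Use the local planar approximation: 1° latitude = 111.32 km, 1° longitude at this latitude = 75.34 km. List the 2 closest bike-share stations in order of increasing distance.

S11, S8

Distances from 47.4037°N, 3.3719°E:
S4: √((-0.0090·111.32)² + (0.0005·75.34)²) = √(1.003764 + 0.001419) = 1.0026 km
S5: √((0.0055·111.32)² + (0.0009·75.34)²) = √(0.374862 + 0.004598) = 0.6160 km
S6: √((0.0013·111.32)² + (0.0097·75.34)²) = √(0.020943 + 0.534066) = 0.7450 km
S7: √((0.0088·111.32)² + (0.0002·75.34)²) = √(0.959648 + 0.000227) = 0.9797 km
S8: √((-0.0013·111.32)² + (-0.0063·75.34)²) = √(0.020943 + 0.225285) = 0.4962 km
S9: √((0.0005·111.32)² + (0.0078·75.34)²) = √(0.003098 + 0.345335) = 0.5903 km
S10: √((-0.0068·111.32)² + (0.0035·75.34)²) = √(0.573013 + 0.069532) = 0.8016 km
S11: √((-0.0036·111.32)² + (0.0018·75.34)²) = √(0.160602 + 0.018391) = 0.4231 km
S12: √((0.0030·111.32)² + (0.0074·75.34)²) = √(0.111529 + 0.310824) = 0.6499 km
S13: √((-0.0014·111.32)² + (-0.0123·75.34)²) = √(0.024289 + 0.858740) = 0.9397 km
S14: √((-0.0082·111.32)² + (-0.0090·75.34)²) = √(0.833248 + 0.459765) = 1.1371 km
S15: √((-0.0100·111.32)² + (-0.0007·75.34)²) = √(1.239214 + 0.002781) = 1.1144 km
S16: √((0.0117·111.32)² + (-0.0025·75.34)²) = √(1.696360 + 0.035476) = 1.3160 km
Sorted: S11 (0.4231 km) < S8 (0.4962 km) < S9 (0.5903 km) < S5 (0.6160 km) < …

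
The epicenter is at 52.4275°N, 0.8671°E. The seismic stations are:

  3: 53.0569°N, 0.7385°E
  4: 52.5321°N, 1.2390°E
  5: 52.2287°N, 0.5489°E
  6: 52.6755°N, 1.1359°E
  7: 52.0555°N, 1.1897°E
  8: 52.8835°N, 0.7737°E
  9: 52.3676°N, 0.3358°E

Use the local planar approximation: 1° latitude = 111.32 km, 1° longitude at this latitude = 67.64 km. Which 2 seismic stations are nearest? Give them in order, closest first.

4, 5

Distances from 52.4275°N, 0.8671°E:
3: 70.6027 km
4: 27.7196 km
5: 30.8706 km
6: 33.0566 km
7: 46.8083 km
8: 51.1535 km
9: 36.5505 km
Sorted: 4 (27.7196 km) < 5 (30.8706 km) < 6 (33.0566 km) < 9 (36.5505 km) < …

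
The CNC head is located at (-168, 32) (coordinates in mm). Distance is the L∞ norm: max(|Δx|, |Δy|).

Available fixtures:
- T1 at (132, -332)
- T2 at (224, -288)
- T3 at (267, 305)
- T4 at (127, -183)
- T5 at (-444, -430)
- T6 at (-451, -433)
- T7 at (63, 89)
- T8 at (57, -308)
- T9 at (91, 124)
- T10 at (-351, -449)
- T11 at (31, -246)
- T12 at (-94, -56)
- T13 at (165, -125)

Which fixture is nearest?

Distances from (-168, 32):
T1: max(|300|, |-364|) = 364 mm
T2: max(|392|, |-320|) = 392 mm
T3: max(|435|, |273|) = 435 mm
T4: max(|295|, |-215|) = 295 mm
T5: max(|-276|, |-462|) = 462 mm
T6: max(|-283|, |-465|) = 465 mm
T7: max(|231|, |57|) = 231 mm
T8: max(|225|, |-340|) = 340 mm
T9: max(|259|, |92|) = 259 mm
T10: max(|-183|, |-481|) = 481 mm
T11: max(|199|, |-278|) = 278 mm
T12: max(|74|, |-88|) = 88 mm
T13: max(|333|, |-157|) = 333 mm
Minimum: T12 at 88 mm.

T12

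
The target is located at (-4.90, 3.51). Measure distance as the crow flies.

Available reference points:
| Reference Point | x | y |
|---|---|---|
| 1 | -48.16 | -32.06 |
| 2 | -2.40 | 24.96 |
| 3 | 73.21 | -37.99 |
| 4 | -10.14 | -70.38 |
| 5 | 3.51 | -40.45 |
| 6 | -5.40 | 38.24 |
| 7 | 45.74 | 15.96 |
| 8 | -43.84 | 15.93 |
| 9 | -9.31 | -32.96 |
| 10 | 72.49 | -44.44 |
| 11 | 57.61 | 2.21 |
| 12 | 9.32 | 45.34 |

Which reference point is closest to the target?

Distances from (-4.90, 3.51):
1: √((-43.26)² + (-35.57)²) = √(1871.4276 + 1265.2249) = 56.01
2: √((2.50)² + (21.45)²) = √(6.2500 + 460.1025) = 21.60
3: √((78.11)² + (-41.50)²) = √(6101.1721 + 1722.2500) = 88.45
4: √((-5.24)² + (-73.89)²) = √(27.4576 + 5459.7321) = 74.08
5: √((8.41)² + (-43.96)²) = √(70.7281 + 1932.4816) = 44.76
6: √((-0.50)² + (34.73)²) = √(0.2500 + 1206.1729) = 34.73
7: √((50.64)² + (12.45)²) = √(2564.4096 + 155.0025) = 52.15
8: √((-38.94)² + (12.42)²) = √(1516.3236 + 154.2564) = 40.87
9: √((-4.41)² + (-36.47)²) = √(19.4481 + 1330.0609) = 36.74
10: √((77.39)² + (-47.95)²) = √(5989.2121 + 2299.2025) = 91.04
11: √((62.51)² + (-1.30)²) = √(3907.5001 + 1.6900) = 62.52
12: √((14.22)² + (41.83)²) = √(202.2084 + 1749.7489) = 44.18
Minimum: 2 at 21.60.

2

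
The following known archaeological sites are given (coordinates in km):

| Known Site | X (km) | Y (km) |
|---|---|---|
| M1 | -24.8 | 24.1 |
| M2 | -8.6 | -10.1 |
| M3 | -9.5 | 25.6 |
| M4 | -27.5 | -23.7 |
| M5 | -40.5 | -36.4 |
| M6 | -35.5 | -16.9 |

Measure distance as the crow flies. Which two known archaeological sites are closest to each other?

Pairwise distances:
M1–M2: 37.8 km
M1–M3: 15.4 km
M1–M4: 47.9 km
M1–M5: 62.5 km
M1–M6: 42.4 km
M2–M3: 35.7 km
M2–M4: 23.3 km
M2–M5: 41.3 km
M2–M6: 27.7 km
M3–M4: 52.5 km
M3–M5: 69.3 km
M3–M6: 49.8 km
M4–M5: 18.2 km
M4–M6: 10.5 km
M5–M6: 20.1 km
Closest pair: M4–M6 at 10.5 km.

M4 and M6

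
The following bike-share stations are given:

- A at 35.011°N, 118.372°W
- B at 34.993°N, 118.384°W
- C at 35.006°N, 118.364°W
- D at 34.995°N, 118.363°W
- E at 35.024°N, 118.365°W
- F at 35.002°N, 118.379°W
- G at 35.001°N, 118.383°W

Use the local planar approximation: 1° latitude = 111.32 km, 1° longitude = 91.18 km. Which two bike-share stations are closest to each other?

F and G

Pairwise distances:
A–B: √((-0.018·111.32)² + (-0.012·91.18)²) = √(4.01505 + 1.19719) = 2.283 km
A–C: √((-0.005·111.32)² + (0.008·91.18)²) = √(0.30980 + 0.53208) = 0.918 km
A–D: √((-0.016·111.32)² + (0.009·91.18)²) = √(3.17239 + 0.67342) = 1.961 km
A–E: √((0.013·111.32)² + (0.007·91.18)²) = √(2.09427 + 0.40738) = 1.582 km
A–F: √((-0.009·111.32)² + (-0.007·91.18)²) = √(1.00376 + 0.40738) = 1.188 km
A–G: √((-0.010·111.32)² + (-0.011·91.18)²) = √(1.23921 + 1.00597) = 1.498 km
B–C: √((0.013·111.32)² + (0.020·91.18)²) = √(2.09427 + 3.32552) = 2.328 km
B–D: √((0.002·111.32)² + (0.021·91.18)²) = √(0.04957 + 3.66638) = 1.928 km
B–E: √((0.031·111.32)² + (0.019·91.18)²) = √(11.90885 + 3.00128) = 3.861 km
B–F: √((0.009·111.32)² + (0.005·91.18)²) = √(1.00376 + 0.20784) = 1.101 km
B–G: √((0.008·111.32)² + (0.001·91.18)²) = √(0.79310 + 0.00831) = 0.895 km
C–D: √((-0.011·111.32)² + (0.001·91.18)²) = √(1.49945 + 0.00831) = 1.228 km
C–E: √((0.018·111.32)² + (-0.001·91.18)²) = √(4.01505 + 0.00831) = 2.006 km
C–F: √((-0.004·111.32)² + (-0.015·91.18)²) = √(0.19827 + 1.87060) = 1.438 km
C–G: √((-0.005·111.32)² + (-0.019·91.18)²) = √(0.30980 + 3.00128) = 1.820 km
D–E: √((0.029·111.32)² + (-0.002·91.18)²) = √(10.42179 + 0.03326) = 3.233 km
D–F: √((0.007·111.32)² + (-0.016·91.18)²) = √(0.60721 + 2.12833) = 1.654 km
D–G: √((0.006·111.32)² + (-0.020·91.18)²) = √(0.44612 + 3.32552) = 1.942 km
E–F: √((-0.022·111.32)² + (-0.014·91.18)²) = √(5.99780 + 1.62950) = 2.762 km
E–G: √((-0.023·111.32)² + (-0.018·91.18)²) = √(6.55544 + 2.69367) = 3.041 km
F–G: √((-0.001·111.32)² + (-0.004·91.18)²) = √(0.01239 + 0.13302) = 0.381 km
Closest pair: F–G at 0.381 km.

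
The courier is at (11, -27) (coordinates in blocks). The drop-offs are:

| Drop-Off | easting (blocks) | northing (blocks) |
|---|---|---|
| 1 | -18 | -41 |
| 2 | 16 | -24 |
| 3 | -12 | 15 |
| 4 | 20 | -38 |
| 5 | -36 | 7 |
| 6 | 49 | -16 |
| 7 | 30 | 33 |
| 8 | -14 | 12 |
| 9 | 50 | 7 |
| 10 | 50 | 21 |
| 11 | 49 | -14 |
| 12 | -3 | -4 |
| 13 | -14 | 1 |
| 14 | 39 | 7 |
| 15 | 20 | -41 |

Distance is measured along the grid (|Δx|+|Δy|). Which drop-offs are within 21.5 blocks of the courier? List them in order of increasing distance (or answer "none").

2, 4

Distances from (11, -27):
1: |-29| + |-14| = 29 + 14 = 43 blocks
2: |5| + |3| = 5 + 3 = 8 blocks
3: |-23| + |42| = 23 + 42 = 65 blocks
4: |9| + |-11| = 9 + 11 = 20 blocks
5: |-47| + |34| = 47 + 34 = 81 blocks
6: |38| + |11| = 38 + 11 = 49 blocks
7: |19| + |60| = 19 + 60 = 79 blocks
8: |-25| + |39| = 25 + 39 = 64 blocks
9: |39| + |34| = 39 + 34 = 73 blocks
10: |39| + |48| = 39 + 48 = 87 blocks
11: |38| + |13| = 38 + 13 = 51 blocks
12: |-14| + |23| = 14 + 23 = 37 blocks
13: |-25| + |28| = 25 + 28 = 53 blocks
14: |28| + |34| = 28 + 34 = 62 blocks
15: |9| + |-14| = 9 + 14 = 23 blocks
Threshold 21.5 blocks: 2 (8 blocks), 4 (20 blocks) are within range.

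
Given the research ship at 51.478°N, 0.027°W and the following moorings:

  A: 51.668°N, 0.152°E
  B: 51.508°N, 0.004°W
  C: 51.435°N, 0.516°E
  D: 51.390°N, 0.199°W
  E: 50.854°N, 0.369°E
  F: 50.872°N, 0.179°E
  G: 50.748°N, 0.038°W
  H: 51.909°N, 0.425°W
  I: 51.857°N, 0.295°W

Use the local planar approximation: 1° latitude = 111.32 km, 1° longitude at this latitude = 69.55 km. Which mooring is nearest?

B

Distances from 51.478°N, 0.027°W:
A: 24.543 km
B: 3.703 km
C: 38.068 km
D: 15.462 km
E: 74.725 km
F: 68.965 km
G: 81.267 km
H: 55.391 km
I: 46.124 km
Minimum: B at 3.703 km.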